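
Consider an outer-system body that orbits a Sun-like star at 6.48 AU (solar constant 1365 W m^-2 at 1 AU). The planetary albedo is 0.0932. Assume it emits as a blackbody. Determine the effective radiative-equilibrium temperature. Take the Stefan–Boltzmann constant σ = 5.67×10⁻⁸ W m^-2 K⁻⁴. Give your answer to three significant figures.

By the inverse-square law, S = 1365/6.48² = 32.51 W m^-2.
Averaging over the sphere, the absorbed flux is S(1−α)/4 = 7.369 W m^-2.
In equilibrium σT⁴ equals this, so T = 106.8 K.

107 kelvin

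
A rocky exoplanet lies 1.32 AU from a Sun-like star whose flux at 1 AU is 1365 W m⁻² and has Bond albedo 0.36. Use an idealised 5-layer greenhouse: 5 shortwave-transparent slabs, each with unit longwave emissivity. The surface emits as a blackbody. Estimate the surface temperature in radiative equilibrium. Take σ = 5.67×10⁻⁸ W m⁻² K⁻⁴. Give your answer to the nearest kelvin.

339 kelvin

Flux at the orbit: S = 1365/(1.32)² = 783.4 W m⁻².
Top-of-atmosphere balance: σT_e⁴ = S(1−α)/4 = 125.3 W m⁻² → T_e = 216.8 K.
With N = 5 opaque layers, T_s = (N+1)^(1/4)·T_e = 6^(1/4)·216.8 = 339.4 K.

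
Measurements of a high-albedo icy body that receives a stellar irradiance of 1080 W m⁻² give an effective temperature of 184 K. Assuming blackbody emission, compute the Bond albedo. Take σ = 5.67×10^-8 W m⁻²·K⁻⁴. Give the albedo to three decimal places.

Rearranging the radiative balance, α = 1 − 4σT⁴/S.
4σT⁴ = 4·5.67×10⁻⁸·(184)⁴ = 260.0 W m⁻².
1−α = 260.0/1080 = 0.2407, so α = 0.7593.

0.759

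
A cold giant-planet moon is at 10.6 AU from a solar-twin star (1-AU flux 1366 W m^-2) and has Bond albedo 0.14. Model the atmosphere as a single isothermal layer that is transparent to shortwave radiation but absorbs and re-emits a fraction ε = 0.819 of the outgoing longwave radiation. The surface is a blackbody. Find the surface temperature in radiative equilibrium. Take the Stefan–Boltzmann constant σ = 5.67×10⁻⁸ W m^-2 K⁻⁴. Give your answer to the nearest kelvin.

94 K

Irradiance scales as 1/d², so S = 1366 W m^-2 × (1/10.6)² = 12.16 W m^-2.
Effective emission temperature (TOA balance): σT_e⁴ = S(1−α)/4 = 2.614 W m^-2 → T_e = 82.40 K.
The surface balance (absorbed SW + ε·downward IR = σT_s⁴) with T_a⁴ = T_s⁴/2 reduces to T_s = T_e·[2/(2−ε)]^¼ = 94.00 K.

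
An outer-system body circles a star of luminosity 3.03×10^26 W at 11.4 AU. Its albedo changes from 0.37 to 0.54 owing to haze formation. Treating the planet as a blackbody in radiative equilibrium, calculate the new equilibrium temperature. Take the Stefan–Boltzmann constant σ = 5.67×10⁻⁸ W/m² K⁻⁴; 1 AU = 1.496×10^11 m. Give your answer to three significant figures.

64.0 kelvin

d = 11.4 × 1.496×10^11 m = 1.705×10^12 m.
S = L/(4πd²) = 8.290 W/m².
T₂ = [S(1−α₂)/(4σ)]^(1/4) = [8.290·0.46/(4σ)]^(1/4) = 64.04 K.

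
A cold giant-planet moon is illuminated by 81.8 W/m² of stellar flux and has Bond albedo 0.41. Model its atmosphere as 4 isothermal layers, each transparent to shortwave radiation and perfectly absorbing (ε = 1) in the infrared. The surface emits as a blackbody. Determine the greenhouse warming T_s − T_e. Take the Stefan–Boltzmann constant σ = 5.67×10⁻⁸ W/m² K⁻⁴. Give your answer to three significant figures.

The effective emission temperature is T_e = [S(1−α)/(4σ)]^¼ = 120.8 K.
T_s = (N+1)^(1/4)·T_e = 180.6 K.
Warming: T_s − T_e = 59.83 K.

59.8 K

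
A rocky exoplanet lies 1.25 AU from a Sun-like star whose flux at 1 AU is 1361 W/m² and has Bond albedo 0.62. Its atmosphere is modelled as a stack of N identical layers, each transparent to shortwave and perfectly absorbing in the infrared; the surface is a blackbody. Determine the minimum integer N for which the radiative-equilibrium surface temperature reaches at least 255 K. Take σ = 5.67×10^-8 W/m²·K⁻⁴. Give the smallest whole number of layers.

Irradiance scales as 1/d², so S = 1361 W/m² × (1/1.25)² = 871.0 W/m².
The effective emission temperature is T_e = [S(1−α)/(4σ)]^¼ = 195.5 K.
Since T_s⁴ = (N+1)T_e⁴, we need N ≥ (T_s/T_e)⁴ − 1 = 1.897.
The minimum whole number is N = 2.

2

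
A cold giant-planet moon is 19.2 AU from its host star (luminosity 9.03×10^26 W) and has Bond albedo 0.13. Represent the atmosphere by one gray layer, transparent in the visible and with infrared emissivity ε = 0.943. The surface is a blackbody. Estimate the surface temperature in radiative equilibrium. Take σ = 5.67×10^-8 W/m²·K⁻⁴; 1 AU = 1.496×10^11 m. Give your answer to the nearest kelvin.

d = 19.2 × 1.496×10^11 m = 2.872×10^12 m.
S = L/(4πd²) = 8.710 W/m².
At the top of the atmosphere, σT_e⁴ = S(1−α)/4 = 1.894 W/m², giving T_e = 76.03 K.
The surface balance (absorbed SW + ε·downward IR = σT_s⁴) with T_a⁴ = T_s⁴/2 reduces to T_s = T_e·[2/(2−ε)]^¼ = 89.17 K.

89 kelvin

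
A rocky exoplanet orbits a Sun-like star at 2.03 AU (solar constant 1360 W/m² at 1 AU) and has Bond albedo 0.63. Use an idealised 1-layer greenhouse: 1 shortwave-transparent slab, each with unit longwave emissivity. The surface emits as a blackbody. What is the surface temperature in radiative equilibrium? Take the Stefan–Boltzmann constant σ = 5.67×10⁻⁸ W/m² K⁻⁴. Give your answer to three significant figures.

181 K

Irradiance scales as 1/d², so S = 1360 W/m² × (1/2.03)² = 330.0 W/m².
OLR = S(1−α)/4 = 30.53 W/m²; the top layer radiates at T_e = 152.3 K.
Layer-by-layer balance gives σT_s⁴ = (N+1)σT_e⁴, so T_s = 2^¼·152.3 = 181.1 K.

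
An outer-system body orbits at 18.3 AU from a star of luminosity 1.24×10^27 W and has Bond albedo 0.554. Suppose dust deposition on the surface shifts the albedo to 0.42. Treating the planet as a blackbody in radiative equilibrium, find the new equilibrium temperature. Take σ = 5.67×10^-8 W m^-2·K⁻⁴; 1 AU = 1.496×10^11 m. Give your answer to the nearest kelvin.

d = 18.3 × 1.496×10^11 m = 2.738×10^12 m.
S = L/(4πd²) = 13.17 W m^-2.
T₂ = [S(1−α₂)/(4σ)]^(1/4) = [13.17·0.58/(4σ)]^(1/4) = 76.17 K.

76 K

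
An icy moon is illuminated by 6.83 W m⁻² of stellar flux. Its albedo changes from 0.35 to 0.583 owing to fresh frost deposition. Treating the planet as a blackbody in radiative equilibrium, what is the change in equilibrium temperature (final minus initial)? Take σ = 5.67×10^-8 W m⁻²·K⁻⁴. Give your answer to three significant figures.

Before: T₁ = [6.830·0.65/(4σ)]^(1/4) = 66.52 K.
With α = 0.583, T₂ = 59.53 K.
Change: 59.53 − 66.52 = -6.987 K.

-6.99 K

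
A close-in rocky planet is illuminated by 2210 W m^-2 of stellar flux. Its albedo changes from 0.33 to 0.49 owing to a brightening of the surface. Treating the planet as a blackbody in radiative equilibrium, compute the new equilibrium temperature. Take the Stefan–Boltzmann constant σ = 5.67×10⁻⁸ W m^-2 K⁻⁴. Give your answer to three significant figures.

With the new albedo, S(1−α₂)/4 = 281.8 W m^-2, so T₂ = 265.5 K.

266 kelvin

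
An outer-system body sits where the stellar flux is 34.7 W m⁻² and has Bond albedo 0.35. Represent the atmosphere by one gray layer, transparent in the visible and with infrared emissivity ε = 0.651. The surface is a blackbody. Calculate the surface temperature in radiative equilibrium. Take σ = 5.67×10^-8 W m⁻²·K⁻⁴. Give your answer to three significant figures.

110 K

The planet radiates to space at T_e = [S(1−α)/(4σ)]^(1/4) = 99.86 K.
Surface balance with a leaky layer gives σT_s⁴ = σT_e⁴·2/(2−ε), so T_s = T_e·[2/(2−0.651)]^(1/4) = 110.2 K.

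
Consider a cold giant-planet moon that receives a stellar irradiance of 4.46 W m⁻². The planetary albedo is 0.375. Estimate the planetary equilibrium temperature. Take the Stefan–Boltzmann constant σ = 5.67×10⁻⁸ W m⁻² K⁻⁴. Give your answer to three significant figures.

Averaging over the sphere, the absorbed flux is S(1−α)/4 = 0.6969 W m⁻².
Balancing against σT⁴: T = (0.6969/5.67×10⁻⁸)^(1/4) = 59.21 K.

59.2 kelvin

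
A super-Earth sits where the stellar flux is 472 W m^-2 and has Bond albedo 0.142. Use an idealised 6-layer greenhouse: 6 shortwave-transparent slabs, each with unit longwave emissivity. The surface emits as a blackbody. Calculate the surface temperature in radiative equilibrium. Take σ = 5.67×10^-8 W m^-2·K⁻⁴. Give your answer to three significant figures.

OLR = S(1−α)/4 = 101.2 W m^-2; the top layer radiates at T_e = 205.6 K.
Layer-by-layer balance gives σT_s⁴ = (N+1)σT_e⁴, so T_s = 7^¼·205.6 = 334.4 K.

334 kelvin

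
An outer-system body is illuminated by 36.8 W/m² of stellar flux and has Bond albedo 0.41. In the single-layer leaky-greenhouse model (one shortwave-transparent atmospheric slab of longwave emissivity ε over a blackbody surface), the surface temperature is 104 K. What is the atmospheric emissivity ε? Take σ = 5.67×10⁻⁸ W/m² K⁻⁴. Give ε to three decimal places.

TOA balance gives T_e = 98.92 K.
T_s⁴ = T_e⁴·2/(2−ε) → ε = 2 − 2(T_e/T_s)⁴ = 2 − 2·(98.92/104)⁴ = 0.3634.

0.363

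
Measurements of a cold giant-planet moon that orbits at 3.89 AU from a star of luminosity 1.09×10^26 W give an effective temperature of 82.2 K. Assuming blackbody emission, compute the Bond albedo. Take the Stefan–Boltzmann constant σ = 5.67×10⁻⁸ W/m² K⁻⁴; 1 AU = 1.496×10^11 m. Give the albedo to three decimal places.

0.596

d = 3.89 × 1.496×10^11 m = 5.819×10^11 m.
S = L/(4πd²) = 25.61 W/m².
Rearranging the radiative balance, α = 1 − 4σT⁴/S.
σT⁴ = 2.589 W/m², so 4σT⁴ = 10.35 W/m².
1−α = 10.35/25.61 = 0.4043, so α = 0.5957.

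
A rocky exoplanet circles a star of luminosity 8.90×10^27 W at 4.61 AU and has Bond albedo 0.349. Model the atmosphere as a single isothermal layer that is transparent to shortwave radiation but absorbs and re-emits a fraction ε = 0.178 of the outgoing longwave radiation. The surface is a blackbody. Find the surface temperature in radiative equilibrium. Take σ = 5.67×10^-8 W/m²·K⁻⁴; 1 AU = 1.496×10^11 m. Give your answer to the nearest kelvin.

262 kelvin

d = 4.61 × 1.496×10^11 m = 6.897×10^11 m.
Spreading L over a sphere of radius d: S = 8.90×10^27/(4π·6.90×10^11²) = 1489 W/m².
At the top of the atmosphere, σT_e⁴ = S(1−α)/4 = 242.3 W/m², giving T_e = 255.7 K.
The surface balance (absorbed SW + ε·downward IR = σT_s⁴) with T_a⁴ = T_s⁴/2 reduces to T_s = T_e·[2/(2−ε)]^¼ = 261.7 K.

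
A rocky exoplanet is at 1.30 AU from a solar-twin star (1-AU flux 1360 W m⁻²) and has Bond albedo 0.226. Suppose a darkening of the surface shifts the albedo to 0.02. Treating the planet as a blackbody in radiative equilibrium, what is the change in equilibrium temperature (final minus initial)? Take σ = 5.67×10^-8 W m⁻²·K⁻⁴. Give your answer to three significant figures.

Flux at the orbit: S = 1360/(1.30)² = 804.7 W m⁻².
With α = 0.226, T₁ = 228.9 K.
Final:   T₂ = [S(1−0.02)/(4σ)]^(1/4) = 242.8 K.
Change: 242.8 − 228.9 = 13.91 K.

13.9 kelvin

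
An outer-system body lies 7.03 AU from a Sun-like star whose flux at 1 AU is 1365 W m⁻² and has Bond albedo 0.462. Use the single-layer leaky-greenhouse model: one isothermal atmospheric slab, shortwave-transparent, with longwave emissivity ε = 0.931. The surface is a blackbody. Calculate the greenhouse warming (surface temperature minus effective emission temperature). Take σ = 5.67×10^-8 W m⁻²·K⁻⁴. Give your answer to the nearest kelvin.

Irradiance scales as 1/d², so S = 1365 W m⁻² × (1/7.03)² = 27.62 W m⁻².
Effective emission temperature (TOA balance): σT_e⁴ = S(1−α)/4 = 3.715 W m⁻² → T_e = 89.97 K.
The surface balance (absorbed SW + ε·downward IR = σT_s⁴) with T_a⁴ = T_s⁴/2 reduces to T_s = T_e·[2/(2−ε)]^¼ = 105.2 K.
The atmosphere warms the surface by 15.25 K.

15 kelvin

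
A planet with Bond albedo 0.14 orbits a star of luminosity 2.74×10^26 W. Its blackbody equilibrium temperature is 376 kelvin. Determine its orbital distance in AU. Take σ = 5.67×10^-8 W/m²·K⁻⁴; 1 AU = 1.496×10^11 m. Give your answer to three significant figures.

0.430 AU

The flux needed for this T is 4σT⁴/(1−0.14) = 5271 W/m².
S = L/(4πd²) → d = √(L/4πS) = √(2.74×10^26/(4π·5271)) = 6.432×10^10 m = 0.4299 AU.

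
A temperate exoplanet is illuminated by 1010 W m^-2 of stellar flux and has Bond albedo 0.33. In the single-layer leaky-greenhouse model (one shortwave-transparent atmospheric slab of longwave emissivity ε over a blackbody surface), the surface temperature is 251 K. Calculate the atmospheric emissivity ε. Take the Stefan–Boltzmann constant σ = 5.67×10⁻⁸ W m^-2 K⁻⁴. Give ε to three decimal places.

TOA balance gives T_e = 233.7 K.
Since (2−ε)/2 = (T_e/T_s)⁴ = 0.7517, ε = 0.4966.

0.497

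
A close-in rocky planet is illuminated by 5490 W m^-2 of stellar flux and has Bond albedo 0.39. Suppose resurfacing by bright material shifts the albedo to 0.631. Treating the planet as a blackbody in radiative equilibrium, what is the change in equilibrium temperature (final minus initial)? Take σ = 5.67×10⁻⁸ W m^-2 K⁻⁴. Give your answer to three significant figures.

-41.2 kelvin

Before: T₁ = [5490·0.61/(4σ)]^(1/4) = 348.6 K.
Final:   T₂ = [S(1−0.631)/(4σ)]^(1/4) = 307.4 K.
ΔT = T₂ − T₁ = -41.17 K.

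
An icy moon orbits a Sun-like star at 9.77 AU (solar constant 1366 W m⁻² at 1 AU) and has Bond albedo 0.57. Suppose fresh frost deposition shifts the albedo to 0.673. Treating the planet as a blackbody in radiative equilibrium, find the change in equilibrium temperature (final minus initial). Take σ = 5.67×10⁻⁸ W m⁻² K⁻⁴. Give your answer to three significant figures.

Flux at the orbit: S = 1366/(9.77)² = 14.31 W m⁻².
With α = 0.57, T₁ = 72.17 K.
Final:   T₂ = [S(1−0.673)/(4σ)]^(1/4) = 67.40 K.
Change: 67.40 − 72.17 = -4.775 K.

-4.78 K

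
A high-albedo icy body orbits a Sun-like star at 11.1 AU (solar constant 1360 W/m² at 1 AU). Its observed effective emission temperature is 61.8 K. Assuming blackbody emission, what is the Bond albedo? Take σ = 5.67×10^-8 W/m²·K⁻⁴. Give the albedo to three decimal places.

0.700

Flux at the orbit: S = 1360/(11.1)² = 11.04 W/m².
Rearranging the radiative balance, α = 1 − 4σT⁴/S.
4σT⁴ = 4·5.67×10⁻⁸·(61.8)⁴ = 3.308 W/m².
Hence α = 1 − 3.308/11.04 = 0.7003.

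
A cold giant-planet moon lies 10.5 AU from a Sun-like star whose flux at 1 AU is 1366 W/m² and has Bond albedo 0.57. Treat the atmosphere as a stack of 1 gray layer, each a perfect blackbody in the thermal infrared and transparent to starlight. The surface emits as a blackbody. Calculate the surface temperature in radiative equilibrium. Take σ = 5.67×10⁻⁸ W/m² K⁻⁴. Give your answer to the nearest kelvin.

Irradiance scales as 1/d², so S = 1366 W/m² × (1/10.5)² = 12.39 W/m².
OLR = S(1−α)/4 = 1.332 W/m²; the top layer radiates at T_e = 69.62 K.
With N = 1 opaque layers, T_s = (N+1)^(1/4)·T_e = 2^(1/4)·69.62 = 82.79 K.

83 K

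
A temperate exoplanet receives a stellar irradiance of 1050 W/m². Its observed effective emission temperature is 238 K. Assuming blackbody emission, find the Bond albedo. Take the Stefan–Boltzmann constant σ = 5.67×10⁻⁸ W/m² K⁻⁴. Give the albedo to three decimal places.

Energy balance: S(1−α)/4 = σT⁴, so 1−α = 4σT⁴/S.
σT⁴ = 181.9 W/m², so 4σT⁴ = 727.7 W/m².
Hence α = 1 − 727.7/1050 = 0.3070.

0.307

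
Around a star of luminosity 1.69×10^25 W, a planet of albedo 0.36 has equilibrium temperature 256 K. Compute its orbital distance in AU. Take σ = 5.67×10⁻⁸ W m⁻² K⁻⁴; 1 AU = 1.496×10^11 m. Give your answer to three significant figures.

0.199 AU

Energy balance gives S = 4σT⁴/(1−α) = 1522 W m⁻².
From L = 4πd²S, d = √(1.69×10^25/(4π·1522)) = 2.973×10^10 m = 0.1987 AU.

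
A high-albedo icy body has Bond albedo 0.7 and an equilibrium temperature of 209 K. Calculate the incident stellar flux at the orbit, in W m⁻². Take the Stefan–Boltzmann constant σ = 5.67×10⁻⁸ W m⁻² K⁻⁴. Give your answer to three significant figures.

1440 W m⁻²

Invert the energy balance for S: S = 4σT⁴/(1−α).
σT⁴ = 5.67×10⁻⁸·(209)⁴ = 108.2 W m⁻².
S = 4·108.2/0.3 = 1442 W m⁻².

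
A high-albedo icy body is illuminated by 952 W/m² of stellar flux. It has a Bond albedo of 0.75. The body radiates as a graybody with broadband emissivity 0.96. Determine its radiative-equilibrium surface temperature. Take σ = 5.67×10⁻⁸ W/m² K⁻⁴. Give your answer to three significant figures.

182 kelvin

Absorbed flux (global mean): S(1−α)/4 = 952.0·0.25/4 = 59.50 W/m².
Radiative balance εσT⁴ = 59.50 gives T = [59.50/(0.96·σ)]^(1/4) = 181.8 K.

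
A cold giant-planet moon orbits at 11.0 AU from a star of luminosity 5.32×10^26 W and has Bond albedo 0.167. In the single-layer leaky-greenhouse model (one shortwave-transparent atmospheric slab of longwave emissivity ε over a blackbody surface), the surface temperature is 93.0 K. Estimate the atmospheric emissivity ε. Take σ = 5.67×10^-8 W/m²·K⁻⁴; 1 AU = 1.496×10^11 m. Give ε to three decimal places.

d = 11.0 × 1.496×10^11 m = 1.646×10^12 m.
Flux at the orbit: S = L/(4πd²) = 5.32×10^26/(4π·(1.65×10^12)²) = 15.63 W/m².
TOA balance gives T_e = 87.05 K.
Inverting T_s⁴ = 2T_e⁴/(2−ε): (T_e/T_s)⁴ = 0.7676, so ε = 2(1 − 0.7676) = 0.4648.

0.465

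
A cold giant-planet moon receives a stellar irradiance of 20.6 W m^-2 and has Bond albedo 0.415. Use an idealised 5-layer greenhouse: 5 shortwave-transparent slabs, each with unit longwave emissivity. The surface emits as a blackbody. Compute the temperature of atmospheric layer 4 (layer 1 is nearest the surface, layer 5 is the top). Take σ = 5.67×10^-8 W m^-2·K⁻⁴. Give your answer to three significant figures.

The effective emission temperature is T_e = [S(1−α)/(4σ)]^¼ = 85.38 K.
In the N-layer model, layer k (counted from the surface) has T_k = (N+1−k)^(1/4)·T_e.
With k = 4: T_4 = (5+1−4)^¼·85.38 K = 101.5 K.

102 K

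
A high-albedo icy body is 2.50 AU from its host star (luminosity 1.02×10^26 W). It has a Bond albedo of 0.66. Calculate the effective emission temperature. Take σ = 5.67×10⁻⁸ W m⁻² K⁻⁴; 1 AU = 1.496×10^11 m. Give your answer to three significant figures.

96.6 K

Orbital distance: d = 2.50 AU = 3.740×10^11 m.
Spreading L over a sphere of radius d: S = 1.02×10^26/(4π·3.74×10^11²) = 58.03 W m⁻².
The planet absorbs (1−α)S over its disc πR² and re-emits over 4πR², so the mean absorbed flux is (1−0.66)·58.03/4 = 4.932 W m⁻².
Set σT⁴ = 4.932 → T = (4.932/σ)^(1/4) = 96.58 K.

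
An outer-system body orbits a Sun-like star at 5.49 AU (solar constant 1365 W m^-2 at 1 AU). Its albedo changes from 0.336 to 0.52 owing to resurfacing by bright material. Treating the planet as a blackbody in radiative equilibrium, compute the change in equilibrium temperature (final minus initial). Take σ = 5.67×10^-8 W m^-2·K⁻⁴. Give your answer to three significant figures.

By the inverse-square law, S = 1365/5.49² = 45.29 W m^-2.
Initial: T₁ = [S(1−0.336)/(4σ)]^(1/4) = 107.3 K.
After:  T₂ = [45.29·0.48/(4σ)]^(1/4) = 98.95 K.
ΔT = T₂ − T₁ = -8.361 K.

-8.36 kelvin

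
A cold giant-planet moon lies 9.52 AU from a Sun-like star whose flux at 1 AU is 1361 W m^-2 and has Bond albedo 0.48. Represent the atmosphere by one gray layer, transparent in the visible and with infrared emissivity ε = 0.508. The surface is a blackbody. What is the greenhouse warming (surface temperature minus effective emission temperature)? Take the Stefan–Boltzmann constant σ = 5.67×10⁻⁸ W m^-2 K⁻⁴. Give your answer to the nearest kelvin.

Irradiance scales as 1/d², so S = 1361 W m^-2 × (1/9.52)² = 15.02 W m^-2.
The planet radiates to space at T_e = [S(1−α)/(4σ)]^(1/4) = 76.60 K.
Surface balance with a leaky layer gives σT_s⁴ = σT_e⁴·2/(2−ε), so T_s = T_e·[2/(2−0.508)]^(1/4) = 82.42 K.
T_s − T_e = 82.42 − 76.60 = 5.822 K.

6 K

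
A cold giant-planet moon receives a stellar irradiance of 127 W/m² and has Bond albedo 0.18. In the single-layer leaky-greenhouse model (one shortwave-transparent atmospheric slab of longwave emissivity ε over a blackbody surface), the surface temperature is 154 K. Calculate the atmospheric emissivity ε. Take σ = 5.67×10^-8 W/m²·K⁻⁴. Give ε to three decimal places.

0.367

Effective temperature: T_e = [S(1−α)/(4σ)]^(1/4) = 146.4 K.
T_s⁴ = T_e⁴·2/(2−ε) → ε = 2 − 2(T_e/T_s)⁴ = 2 − 2·(146.4/154)⁴ = 0.3672.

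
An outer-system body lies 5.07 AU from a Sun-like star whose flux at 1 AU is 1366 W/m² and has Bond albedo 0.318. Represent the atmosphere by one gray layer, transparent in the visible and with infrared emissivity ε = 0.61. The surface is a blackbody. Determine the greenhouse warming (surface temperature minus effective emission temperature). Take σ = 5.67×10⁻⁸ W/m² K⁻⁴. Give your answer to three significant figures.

Flux at the orbit: S = 1366/(5.07)² = 53.14 W/m².
At the top of the atmosphere, σT_e⁴ = S(1−α)/4 = 9.061 W/m², giving T_e = 112.4 K.
For a single slab of emissivity ε, T_s⁴ = 2T_e⁴/(2−ε); thus T_s = 112.4·(1.439)^(1/4) = 123.1 K.
T_s − T_e = 123.1 − 112.4 = 10.71 K.

10.7 K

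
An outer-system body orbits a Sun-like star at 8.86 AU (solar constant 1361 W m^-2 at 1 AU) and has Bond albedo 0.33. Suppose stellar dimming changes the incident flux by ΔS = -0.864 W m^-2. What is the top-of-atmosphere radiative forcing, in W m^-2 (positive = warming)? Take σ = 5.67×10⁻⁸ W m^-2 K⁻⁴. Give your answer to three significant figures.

-0.145 W m^-2

Irradiance scales as 1/d², so S = 1361 W m^-2 × (1/8.86)² = 17.34 W m^-2.
ΔF = Δ[S(1−α)]/4 = (1−0.33)·-0.864/4 = -0.1447 W m^-2.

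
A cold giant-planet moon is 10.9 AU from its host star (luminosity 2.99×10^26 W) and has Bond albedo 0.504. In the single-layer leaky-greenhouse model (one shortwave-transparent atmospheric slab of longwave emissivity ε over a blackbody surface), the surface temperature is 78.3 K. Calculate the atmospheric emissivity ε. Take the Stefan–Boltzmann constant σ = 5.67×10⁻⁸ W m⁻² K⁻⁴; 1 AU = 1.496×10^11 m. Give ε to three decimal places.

d = 10.9 × 1.496×10^11 m = 1.631×10^12 m.
S = L/(4πd²) = 8.948 W m⁻².
Effective temperature: T_e = [S(1−α)/(4σ)]^(1/4) = 66.51 K.
Since (2−ε)/2 = (T_e/T_s)⁴ = 0.5206, ε = 0.9587.

0.959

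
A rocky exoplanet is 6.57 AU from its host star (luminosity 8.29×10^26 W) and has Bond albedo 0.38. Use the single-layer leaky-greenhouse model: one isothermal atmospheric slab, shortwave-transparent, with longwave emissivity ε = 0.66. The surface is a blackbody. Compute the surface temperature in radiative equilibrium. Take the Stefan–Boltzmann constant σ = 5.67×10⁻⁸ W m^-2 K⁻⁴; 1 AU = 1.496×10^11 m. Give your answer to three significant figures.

Orbital distance: d = 6.57 AU = 9.829×10^11 m.
Flux at the orbit: S = L/(4πd²) = 8.29×10^26/(4π·(9.83×10^11)²) = 68.29 W m^-2.
The planet radiates to space at T_e = [S(1−α)/(4σ)]^(1/4) = 116.9 K.
The surface balance (absorbed SW + ε·downward IR = σT_s⁴) with T_a⁴ = T_s⁴/2 reduces to T_s = T_e·[2/(2−ε)]^¼ = 129.2 K.

129 K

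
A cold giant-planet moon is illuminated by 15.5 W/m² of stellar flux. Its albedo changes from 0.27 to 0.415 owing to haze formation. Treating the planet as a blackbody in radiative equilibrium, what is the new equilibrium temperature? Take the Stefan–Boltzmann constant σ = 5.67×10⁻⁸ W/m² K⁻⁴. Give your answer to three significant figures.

New equilibrium: T₂ = [(1−0.415)·15.50/(4σ)]^(1/4) = 79.52 K.

79.5 kelvin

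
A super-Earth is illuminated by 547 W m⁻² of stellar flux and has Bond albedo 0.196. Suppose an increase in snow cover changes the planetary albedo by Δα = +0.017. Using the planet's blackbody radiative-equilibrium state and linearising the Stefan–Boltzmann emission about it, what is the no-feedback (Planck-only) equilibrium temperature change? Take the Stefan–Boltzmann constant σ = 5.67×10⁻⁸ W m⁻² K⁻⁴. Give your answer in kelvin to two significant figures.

-1.1 kelvin

The baseline emission temperature is T_e = 209.8 K.
TOA radiative forcing: ΔF = −S·Δα/4 = −547.0·(+0.017)/4 = -2.325 W m⁻².
The Planck feedback parameter is 4σT_e³ = 2.096 W m⁻²/K.
So ΔT₀ = -2.325/2.096 = -1.11 K.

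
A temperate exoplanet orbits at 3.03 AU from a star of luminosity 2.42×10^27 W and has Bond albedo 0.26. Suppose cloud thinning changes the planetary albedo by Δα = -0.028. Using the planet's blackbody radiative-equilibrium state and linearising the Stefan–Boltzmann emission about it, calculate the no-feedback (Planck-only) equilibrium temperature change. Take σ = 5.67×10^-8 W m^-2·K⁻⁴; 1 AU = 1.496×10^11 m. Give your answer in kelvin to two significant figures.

d = 3.03 × 1.496×10^11 m = 4.533×10^11 m.
S = L/(4πd²) = 937.3 W m^-2.
The baseline emission temperature is T_e = 235.2 K.
The change in absorbed flux is Δ[S(1−α)/4] = −SΔα/4 = 6.561 W m^-2.
The Planck feedback parameter is 4σT_e³ = 2.949 W m^-2/K.
So ΔT₀ = 6.561/2.949 = 2.22 K.

2.2 K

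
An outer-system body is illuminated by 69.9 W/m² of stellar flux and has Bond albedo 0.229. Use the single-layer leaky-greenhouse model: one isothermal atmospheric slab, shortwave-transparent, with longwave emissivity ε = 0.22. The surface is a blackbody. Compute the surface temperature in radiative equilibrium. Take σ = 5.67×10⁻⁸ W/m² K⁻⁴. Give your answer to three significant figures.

128 K

The planet radiates to space at T_e = [S(1−α)/(4σ)]^(1/4) = 124.2 K.
The surface balance (absorbed SW + ε·downward IR = σT_s⁴) with T_a⁴ = T_s⁴/2 reduces to T_s = T_e·[2/(2−ε)]^¼ = 127.8 K.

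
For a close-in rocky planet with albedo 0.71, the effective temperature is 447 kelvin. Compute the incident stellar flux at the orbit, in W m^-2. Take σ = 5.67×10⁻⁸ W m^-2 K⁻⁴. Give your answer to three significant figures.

Invert the energy balance for S: S = 4σT⁴/(1−α).
σT⁴ = 5.67×10⁻⁸·(447)⁴ = 2264 W m^-2.
So S = 4×2264/(1−0.71) = 31220 W m^-2.

31200 W m^-2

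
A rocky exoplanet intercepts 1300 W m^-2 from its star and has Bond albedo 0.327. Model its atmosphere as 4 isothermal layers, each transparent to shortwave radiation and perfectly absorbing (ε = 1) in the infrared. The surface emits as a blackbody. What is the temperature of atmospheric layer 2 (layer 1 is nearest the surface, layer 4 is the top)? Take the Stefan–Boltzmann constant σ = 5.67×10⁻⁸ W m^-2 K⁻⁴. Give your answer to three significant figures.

OLR = S(1−α)/4 = 218.7 W m^-2; the top layer radiates at T_e = 249.2 K.
Each opaque layer satisfies 2T_j⁴ = T_{j−1}⁴ + T_{j+1}⁴, giving T_k⁴ = (N+1−k)T_e⁴.
With k = 2: T_2 = (4+1−2)^¼·249.2 K = 328.0 K.

328 K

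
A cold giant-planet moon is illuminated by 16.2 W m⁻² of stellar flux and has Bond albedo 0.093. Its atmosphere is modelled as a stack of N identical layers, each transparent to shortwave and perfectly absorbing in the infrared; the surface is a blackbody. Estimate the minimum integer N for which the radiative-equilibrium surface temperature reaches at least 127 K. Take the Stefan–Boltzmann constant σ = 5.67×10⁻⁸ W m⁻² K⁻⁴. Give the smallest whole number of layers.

4

The effective emission temperature is T_e = [S(1−α)/(4σ)]^¼ = 89.72 K.
Need (N+1)T_e⁴ ≥ T_s⁴, i.e. N+1 ≥ (127/89.72)⁴ = 4.015.
The minimum whole number is N = 4.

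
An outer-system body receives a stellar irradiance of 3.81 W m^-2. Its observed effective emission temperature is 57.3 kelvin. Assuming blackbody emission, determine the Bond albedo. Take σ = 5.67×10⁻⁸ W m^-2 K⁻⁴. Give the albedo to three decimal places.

Energy balance: S(1−α)/4 = σT⁴, so 1−α = 4σT⁴/S.
4σT⁴ = 4·5.67×10⁻⁸·(57.3)⁴ = 2.445 W m^-2.
Hence α = 1 − 2.445/3.810 = 0.3583.

0.358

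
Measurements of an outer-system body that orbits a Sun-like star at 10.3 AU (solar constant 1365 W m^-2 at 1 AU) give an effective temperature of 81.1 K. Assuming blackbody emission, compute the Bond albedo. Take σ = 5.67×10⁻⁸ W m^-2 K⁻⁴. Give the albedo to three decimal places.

0.237

Flux at the orbit: S = 1365/(10.3)² = 12.87 W m^-2.
Rearranging the radiative balance, α = 1 − 4σT⁴/S.
4σT⁴ = 4·5.67×10⁻⁸·(81.1)⁴ = 9.811 W m^-2.
Hence α = 1 − 9.811/12.87 = 0.2375.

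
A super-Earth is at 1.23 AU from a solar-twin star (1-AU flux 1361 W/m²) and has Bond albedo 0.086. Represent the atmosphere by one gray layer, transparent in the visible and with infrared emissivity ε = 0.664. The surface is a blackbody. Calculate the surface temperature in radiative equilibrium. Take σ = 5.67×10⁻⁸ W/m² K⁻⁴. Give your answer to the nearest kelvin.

271 K

Irradiance scales as 1/d², so S = 1361 W/m² × (1/1.23)² = 899.6 W/m².
Effective emission temperature (TOA balance): σT_e⁴ = S(1−α)/4 = 205.6 W/m² → T_e = 245.4 K.
The surface balance (absorbed SW + ε·downward IR = σT_s⁴) with T_a⁴ = T_s⁴/2 reduces to T_s = T_e·[2/(2−ε)]^¼ = 271.4 K.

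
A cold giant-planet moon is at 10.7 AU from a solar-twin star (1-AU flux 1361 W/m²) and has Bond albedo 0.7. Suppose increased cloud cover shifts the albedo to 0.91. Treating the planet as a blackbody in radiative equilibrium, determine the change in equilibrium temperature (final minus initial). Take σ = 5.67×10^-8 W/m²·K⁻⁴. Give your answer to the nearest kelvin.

-16 K

By the inverse-square law, S = 1361/10.7² = 11.89 W/m².
Before: T₁ = [11.89·0.3/(4σ)]^(1/4) = 62.97 K.
With α = 0.91, T₂ = 46.60 K.
Change: 46.60 − 62.97 = -16.37 K.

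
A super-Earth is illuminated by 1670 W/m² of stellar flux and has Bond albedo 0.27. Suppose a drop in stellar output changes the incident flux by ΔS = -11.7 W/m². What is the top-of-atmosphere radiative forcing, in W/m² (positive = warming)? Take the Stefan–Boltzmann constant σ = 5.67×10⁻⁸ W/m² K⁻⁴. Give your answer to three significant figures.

-2.14 W/m²

Only a fraction (1−α) is absorbed and it's spread over 4πR², so ΔF = (1−α)ΔS/4 = -2.135 W/m².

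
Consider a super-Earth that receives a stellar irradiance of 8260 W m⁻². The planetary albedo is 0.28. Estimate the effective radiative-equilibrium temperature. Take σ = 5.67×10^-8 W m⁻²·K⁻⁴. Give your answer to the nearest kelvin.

402 kelvin

Averaging over the sphere, the absorbed flux is S(1−α)/4 = 1487 W m⁻².
In equilibrium σT⁴ equals this, so T = 402.4 K.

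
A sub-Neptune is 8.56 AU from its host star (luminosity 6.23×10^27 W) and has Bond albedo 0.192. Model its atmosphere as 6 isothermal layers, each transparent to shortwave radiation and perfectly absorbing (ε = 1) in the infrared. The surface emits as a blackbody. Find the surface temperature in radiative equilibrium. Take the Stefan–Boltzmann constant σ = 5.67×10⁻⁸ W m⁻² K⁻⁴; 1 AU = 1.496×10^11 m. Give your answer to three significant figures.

295 K

Orbital distance: d = 8.56 AU = 1.281×10^12 m.
Flux at the orbit: S = L/(4πd²) = 6.23×10^27/(4π·(1.28×10^12)²) = 302.3 W m⁻².
The effective emission temperature is T_e = [S(1−α)/(4σ)]^¼ = 181.2 K.
For an N-layer opaque stack, T_s⁴ = (N+1)T_e⁴, hence T_s = (7)^(1/4)×181.2 K = 294.7 K.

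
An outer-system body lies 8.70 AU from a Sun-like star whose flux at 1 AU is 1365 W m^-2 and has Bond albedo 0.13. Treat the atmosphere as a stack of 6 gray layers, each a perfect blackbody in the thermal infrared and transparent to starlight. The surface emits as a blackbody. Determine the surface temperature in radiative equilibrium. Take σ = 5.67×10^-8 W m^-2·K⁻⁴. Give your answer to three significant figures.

148 kelvin

Flux at the orbit: S = 1365/(8.70)² = 18.03 W m^-2.
The effective emission temperature is T_e = [S(1−α)/(4σ)]^¼ = 91.20 K.
With N = 6 opaque layers, T_s = (N+1)^(1/4)·T_e = 7^(1/4)·91.20 = 148.3 K.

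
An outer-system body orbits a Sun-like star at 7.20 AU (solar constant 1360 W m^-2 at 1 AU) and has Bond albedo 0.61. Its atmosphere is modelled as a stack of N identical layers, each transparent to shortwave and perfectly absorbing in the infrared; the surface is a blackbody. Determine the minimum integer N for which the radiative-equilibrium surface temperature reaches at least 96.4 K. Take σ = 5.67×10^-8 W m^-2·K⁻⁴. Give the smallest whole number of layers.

Flux at the orbit: S = 1360/(7.20)² = 26.23 W m^-2.
OLR = S(1−α)/4 = 2.558 W m^-2; the top layer radiates at T_e = 81.95 K.
Since T_s⁴ = (N+1)T_e⁴, we need N ≥ (T_s/T_e)⁴ − 1 = 0.914.
So N ≥ 0.914; the smallest integer is N = 1.

1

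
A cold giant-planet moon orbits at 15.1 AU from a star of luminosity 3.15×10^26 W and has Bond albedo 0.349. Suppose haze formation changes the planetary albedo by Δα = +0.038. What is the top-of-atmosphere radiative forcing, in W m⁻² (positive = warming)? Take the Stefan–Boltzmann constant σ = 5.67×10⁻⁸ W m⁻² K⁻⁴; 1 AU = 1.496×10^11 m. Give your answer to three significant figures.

Orbital distance: d = 15.1 AU = 2.259×10^12 m.
Spreading L over a sphere of radius d: S = 3.15×10^26/(4π·2.26×10^12²) = 4.912 W m⁻².
ΔF = −(S/4)Δα = −(4.912/4)×(+0.038) = -0.04667 W m⁻².

-0.0467 W m⁻²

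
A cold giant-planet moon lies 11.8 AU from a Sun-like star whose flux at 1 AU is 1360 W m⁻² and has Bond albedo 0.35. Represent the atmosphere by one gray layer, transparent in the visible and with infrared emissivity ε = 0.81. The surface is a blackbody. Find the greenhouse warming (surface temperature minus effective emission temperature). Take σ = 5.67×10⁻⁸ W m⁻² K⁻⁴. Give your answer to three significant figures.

10.1 K

Irradiance scales as 1/d², so S = 1360 W m⁻² × (1/11.8)² = 9.767 W m⁻².
At the top of the atmosphere, σT_e⁴ = S(1−α)/4 = 1.587 W m⁻², giving T_e = 72.74 K.
The surface balance (absorbed SW + ε·downward IR = σT_s⁴) with T_a⁴ = T_s⁴/2 reduces to T_s = T_e·[2/(2−ε)]^¼ = 82.82 K.
T_s − T_e = 82.82 − 72.74 = 10.08 K.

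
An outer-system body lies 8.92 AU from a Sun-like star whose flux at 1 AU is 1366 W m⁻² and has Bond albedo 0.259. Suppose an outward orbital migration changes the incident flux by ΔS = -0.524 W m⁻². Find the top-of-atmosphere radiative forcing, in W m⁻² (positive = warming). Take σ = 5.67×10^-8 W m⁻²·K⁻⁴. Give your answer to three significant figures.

-0.0971 W m⁻²

Irradiance scales as 1/d², so S = 1366 W m⁻² × (1/8.92)² = 17.17 W m⁻².
Only a fraction (1−α) is absorbed and it's spread over 4πR², so ΔF = (1−α)ΔS/4 = -0.09707 W m⁻².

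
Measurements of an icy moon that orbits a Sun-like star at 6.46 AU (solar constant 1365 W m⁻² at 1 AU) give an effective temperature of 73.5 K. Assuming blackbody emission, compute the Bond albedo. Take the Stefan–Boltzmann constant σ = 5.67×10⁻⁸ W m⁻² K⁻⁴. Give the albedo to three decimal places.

0.798

Flux at the orbit: S = 1365/(6.46)² = 32.71 W m⁻².
From σT⁴ = S(1−α)/4 we invert for α: 1−α = 4σT⁴/S.
4σT⁴ = 4·5.67×10⁻⁸·(73.5)⁴ = 6.619 W m⁻².
Hence α = 1 − 6.619/32.71 = 0.7976.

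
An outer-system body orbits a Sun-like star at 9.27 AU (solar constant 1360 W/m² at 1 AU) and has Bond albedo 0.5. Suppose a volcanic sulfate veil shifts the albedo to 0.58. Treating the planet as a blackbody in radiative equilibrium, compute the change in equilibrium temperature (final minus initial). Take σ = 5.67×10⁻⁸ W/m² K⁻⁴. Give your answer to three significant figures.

-3.28 K

Irradiance scales as 1/d², so S = 1360 W/m² × (1/9.27)² = 15.83 W/m².
Initial: T₁ = [S(1−0.5)/(4σ)]^(1/4) = 76.86 K.
Final:   T₂ = [S(1−0.58)/(4σ)]^(1/4) = 73.58 K.
Change: 73.58 − 76.86 = -3.278 K.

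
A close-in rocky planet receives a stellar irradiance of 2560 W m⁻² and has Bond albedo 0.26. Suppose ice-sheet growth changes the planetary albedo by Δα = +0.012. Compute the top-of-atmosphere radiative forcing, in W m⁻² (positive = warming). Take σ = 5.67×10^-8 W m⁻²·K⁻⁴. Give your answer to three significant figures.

The change in absorbed flux is Δ[S(1−α)/4] = −SΔα/4 = -7.680 W m⁻².

-7.68 W m⁻²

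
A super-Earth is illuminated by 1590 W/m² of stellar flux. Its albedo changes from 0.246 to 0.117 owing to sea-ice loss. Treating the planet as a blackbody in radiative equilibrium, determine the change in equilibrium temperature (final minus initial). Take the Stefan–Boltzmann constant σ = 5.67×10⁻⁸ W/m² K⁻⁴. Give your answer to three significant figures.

10.9 K

With α = 0.246, T₁ = 269.6 K.
Final:   T₂ = [S(1−0.117)/(4σ)]^(1/4) = 280.5 K.
ΔT = T₂ − T₁ = 10.86 K.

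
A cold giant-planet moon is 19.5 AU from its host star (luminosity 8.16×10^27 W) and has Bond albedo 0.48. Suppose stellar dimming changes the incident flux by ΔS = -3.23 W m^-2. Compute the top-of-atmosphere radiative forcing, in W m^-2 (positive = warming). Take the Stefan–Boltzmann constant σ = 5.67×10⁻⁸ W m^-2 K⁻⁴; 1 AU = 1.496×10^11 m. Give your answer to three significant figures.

-0.420 W m^-2

Orbital distance: d = 19.5 AU = 2.917×10^12 m.
S = L/(4πd²) = 76.30 W m^-2.
TOA radiative forcing: ΔF = (1−α)ΔS/4 = 0.52·(-3.23)/4 = -0.4199 W m^-2.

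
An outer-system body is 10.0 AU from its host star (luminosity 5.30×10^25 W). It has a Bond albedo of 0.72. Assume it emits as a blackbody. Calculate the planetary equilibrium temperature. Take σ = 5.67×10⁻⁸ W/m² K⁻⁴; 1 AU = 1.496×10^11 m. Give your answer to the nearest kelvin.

d = 10.0 × 1.496×10^11 m = 1.496×10^12 m.
Spreading L over a sphere of radius d: S = 5.30×10^25/(4π·1.50×10^12²) = 1.885 W/m².
Averaging over the sphere, the absorbed flux is S(1−α)/4 = 0.1319 W/m².
Set σT⁴ = 0.1319 → T = (0.1319/σ)^(1/4) = 39.06 K.

39 K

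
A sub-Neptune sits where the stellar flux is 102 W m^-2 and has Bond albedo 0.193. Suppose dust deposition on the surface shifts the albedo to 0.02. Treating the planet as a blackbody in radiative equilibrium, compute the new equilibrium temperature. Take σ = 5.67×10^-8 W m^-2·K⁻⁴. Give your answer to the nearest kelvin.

T₂ = [S(1−α₂)/(4σ)]^(1/4) = [102.0·0.98/(4σ)]^(1/4) = 144.9 K.

145 K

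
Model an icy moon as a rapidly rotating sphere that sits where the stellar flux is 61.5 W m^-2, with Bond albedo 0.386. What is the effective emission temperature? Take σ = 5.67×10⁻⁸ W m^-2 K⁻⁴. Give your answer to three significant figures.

114 K

Absorbed flux (global mean): S(1−α)/4 = 61.50·0.614/4 = 9.440 W m^-2.
In equilibrium σT⁴ equals this, so T = 113.6 K.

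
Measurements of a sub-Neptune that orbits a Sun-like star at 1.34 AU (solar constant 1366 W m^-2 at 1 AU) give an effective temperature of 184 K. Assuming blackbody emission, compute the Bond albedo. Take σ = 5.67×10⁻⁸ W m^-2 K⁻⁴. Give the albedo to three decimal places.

0.658

Flux at the orbit: S = 1366/(1.34)² = 760.7 W m^-2.
From σT⁴ = S(1−α)/4 we invert for α: 1−α = 4σT⁴/S.
4σT⁴ = 4·5.67×10⁻⁸·(184)⁴ = 260.0 W m^-2.
Hence α = 1 − 260.0/760.7 = 0.6583.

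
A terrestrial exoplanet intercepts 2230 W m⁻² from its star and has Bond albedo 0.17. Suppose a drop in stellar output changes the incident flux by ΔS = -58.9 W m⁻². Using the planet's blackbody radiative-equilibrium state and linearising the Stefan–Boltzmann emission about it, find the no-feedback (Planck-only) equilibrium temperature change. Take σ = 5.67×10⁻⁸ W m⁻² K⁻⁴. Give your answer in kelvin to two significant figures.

-2.0 K

Reference equilibrium: T_e = [S(1−α)/(4σ)]^(1/4) = 300.6 K.
Only a fraction (1−α) is absorbed and it's spread over 4πR², so ΔF = (1−α)ΔS/4 = -12.22 W m⁻².
Planck response: λ_P = 4σT_e³ = 4·5.67×10⁻⁸·(300.6)³ = 6.158 W m⁻²/K.
ΔT₀ = ΔF/λ_P = -12.22/6.158 = -1.98 K.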